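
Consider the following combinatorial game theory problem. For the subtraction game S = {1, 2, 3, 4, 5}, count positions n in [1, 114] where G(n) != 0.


Subtraction set S = {1, 2, 3, 4, 5}, so G(n) = n mod 6.
G(n) = 0 when n is a multiple of 6.
Multiples of 6 in [1, 114]: 19
N-positions (nonzero Grundy) = 114 - 19 = 95

95


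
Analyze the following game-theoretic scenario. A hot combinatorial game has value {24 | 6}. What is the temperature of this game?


The game is {24 | 6}, a switch {a | b} with numbers a > b.
Cooling {a | b} by t gives {a - t | b + t}, which stops being hot when a - t = b + t, i.e. at t = (a - b)/2. So the temperature of a switch is (a - b)/2.
Temperature = (Left option - Right option) / 2
= (24 - (6)) / 2
= 18 / 2
= 9

9


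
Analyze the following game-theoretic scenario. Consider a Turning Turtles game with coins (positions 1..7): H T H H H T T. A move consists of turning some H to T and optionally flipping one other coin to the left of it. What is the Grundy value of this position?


Coins: H T H H H T T
Key fact: a single head at position k behaves exactly like a Nim heap of size k (turning it to T and optionally flipping a coin at j < k corresponds to moving the heap from k to j, or to 0), and heads combine as a disjunctive sum (two heads at the same place would cancel, matching j XOR j = 0). So the Nim-value is the XOR of the 1-indexed positions of the heads.
Face-up positions (1-indexed): [1, 3, 4, 5]
XOR 0 with 1: 0 XOR 1 = 1
XOR 1 with 3: 1 XOR 3 = 2
XOR 2 with 4: 2 XOR 4 = 6
XOR 6 with 5: 6 XOR 5 = 3
Nim-value = 3

3


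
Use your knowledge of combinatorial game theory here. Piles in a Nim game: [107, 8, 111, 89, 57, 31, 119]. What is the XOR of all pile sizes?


We need the XOR (exclusive or) of all pile sizes.
After XOR-ing pile 1 (size 107): 0 XOR 107 = 107
After XOR-ing pile 2 (size 8): 107 XOR 8 = 99
After XOR-ing pile 3 (size 111): 99 XOR 111 = 12
After XOR-ing pile 4 (size 89): 12 XOR 89 = 85
After XOR-ing pile 5 (size 57): 85 XOR 57 = 108
After XOR-ing pile 6 (size 31): 108 XOR 31 = 115
After XOR-ing pile 7 (size 119): 115 XOR 119 = 4
The Nim-value of this position is 4.

4


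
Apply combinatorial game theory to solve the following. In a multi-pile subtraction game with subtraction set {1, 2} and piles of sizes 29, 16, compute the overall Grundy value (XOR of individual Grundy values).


Subtraction set: {1, 2}
For this subtraction set, G(n) = n mod 3 (period = max + 1 = 3).
Pile 1 (size 29): G(29) = 29 mod 3 = 2
Pile 2 (size 16): G(16) = 16 mod 3 = 1
Total Grundy value = XOR of all: 2 XOR 1 = 3

3


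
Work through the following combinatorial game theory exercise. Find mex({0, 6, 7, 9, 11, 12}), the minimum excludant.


Set = {0, 6, 7, 9, 11, 12}
0 is in the set.
1 is NOT in the set. This is the mex.
mex = 1

1


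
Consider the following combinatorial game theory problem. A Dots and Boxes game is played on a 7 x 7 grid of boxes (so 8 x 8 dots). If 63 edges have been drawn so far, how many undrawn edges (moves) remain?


Grid: 7 x 7 boxes, i.e. 8 rows and 8 columns of dots.
Horizontal edges: (rows + 1) * cols = 8 * 7 = 56
Vertical edges: rows * (cols + 1) = 7 * 8 = 56
Total edges: 56 + 56 = 112
Edges drawn: 63
Remaining: 112 - 63 = 49

49


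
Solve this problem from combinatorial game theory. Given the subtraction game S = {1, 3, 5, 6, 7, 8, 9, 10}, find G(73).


The subtraction set is S = {1, 3, 5, 6, 7, 8, 9, 10}.
G(k) = mex{ G(k - s) : s in S, s <= k }. We compute iteratively: G(0) = 0.
G(1) = mex({0}) = 1
G(2) = mex({1}) = 0
G(3) = mex({0}) = 1
G(4) = mex({1}) = 0
G(5) = mex({0}) = 1
G(6) = mex({0, 1}) = 2
G(7) = mex({0, 1, 2}) = 3
G(8) = mex({0, 1, 3}) = 2
G(9) = mex({0, 1, 2}) = 3
G(10) = mex({0, 1, 3}) = 2
G(11) = mex({0, 1, 2}) = 3
G(12) = mex({0, 1, 2, 3}) = 4
G(13) = mex({0, 1, 2, 3, 4}) = 5
G(14) = mex({0, 1, 2, 3, 5}) = 4
G(15) = mex({1, 2, 3, 4}) = 0
G(16) = mex({0, 2, 3, 5}) = 1
G(17) = mex({1, 2, 3, 4}) = 0
G(18) = mex({0, 2, 3, 4, 5}) = 1
G(19) = mex({1, 2, 3, 4, 5}) = 0
G(20) = mex({0, 2, 3, 4, 5}) = 1
G(21) = mex({0, 1, 3, 4, 5}) = 2
G(22) = mex({0, 1, 2, 4, 5}) = 3
G(23) = mex({0, 1, 3, 4, 5}) = 2
G(24) = mex({0, 1, 2, 4}) = 3
Observe that G(15)..G(24) = 0, 1, 0, 1, 0, 1, 2, 3, 2, 3 repeats G(0)..G(9) = 0, 1, 0, 1, 0, 1, 2, 3, 2, 3.
For k >= max(S) = 10, G(k) is determined by the previous 10 values G(k-10)..G(k-1); a window of 10 consecutive values has recurred shifted by 15, so by induction G(k + 15) = G(k) for all k >= 0: the sequence is periodic from the start with period 15.
One period: G(0..14) = 0, 1, 0, 1, 0, 1, 2, 3, 2, 3, 2, 3, 4, 5, 4.
73 mod 15 = 13, so G(73) = G(13) = 5.

5


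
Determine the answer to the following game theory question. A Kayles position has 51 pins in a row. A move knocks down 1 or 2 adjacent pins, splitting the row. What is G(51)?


Kayles: a move removes 1 or 2 adjacent pins from a contiguous row.
Removing pins from a row of k leaves two independent rows (a, b) with a + b = k - 1 (one pin) or a + b = k - 2 (two pins); an end removal gives a = 0.
By Sprague-Grundy, G(k) = mex{ G(a) XOR G(b) } over all these splits. G(0) = 0.
G(1): splits (0,0):0^0=0 -> mex({0}) = 1
G(2): splits (0,1):0^1=1 (0,0):0^0=0 -> mex({0, 1}) = 2
G(3): splits (0,2):0^2=2 (1,1):1^1=0 (0,1):0^1=1 -> mex({0, 1, 2}) = 3
G(4): splits (0,3):0^3=3 (1,2):1^2=3 (0,2):0^2=2 (1,1):1^1=0 -> mex({0, 2, 3}) = 1
G(5): splits (0,4):0^1=1 (1,3):1^3=2 (2,2):2^2=0 (0,3):0^3=3 (1,2):1^2=3 -> mex({0, 1, 2, 3}) = 4
G(6) = mex({0, 1, 2, 4}) = 3
G(7) = mex({0, 1, 3, 4, 5}) = 2
G(8) = mex({0, 2, 3, 5, 6}) = 1
G(9) = mex({0, 1, 2, 3, 6, 7}) = 4
G(10) = mex({0, 1, 3, 4, 5, 7}) = 2
G(11) = mex({0, 1, 2, 3, 4, 5}) = 6
G(12) = mex({0, 1, 2, 3, 5, 6, 7}) = 4
G(13) = mex({0, 2, 3, 4, 6, 7}) = 1
G(14) = mex({0, 1, 4, 5, 6, 7}) = 2
G(15) = mex({0, 1, 2, 3, 4, 5, 6}) = 7
G(16) = mex({0, 2, 3, 5, 6, 7}) = 1
G(17) = mex({0, 1, 2, 3, 5, 6, 7}) = 4
G(18) = mex({0, 1, 2, 4, 5, 6}) = 3
G(19) = mex({0, 1, 3, 4, 5, 7}) = 2
G(20) = mex({0, 2, 3, 4, 5, 6, 7}) = 1
G(21) = mex({0, 1, 2, 3, 5, 6, 7}) = 4
G(22) = mex({0, 1, 2, 3, 4, 5, 7}) = 6
G(23) = mex({0, 1, 2, 3, 4, 5, 6}) = 7
G(24) = mex({0, 1, 2, 3, 5, 6, 7}) = 4
G(25) = mex({0, 2, 3, 4, 6, 7}) = 1
G(26) = mex({0, 1, 3, 4, 5, 6, 7}) = 2
G(27) = mex({0, 1, 2, 3, 4, 5, 6, 7}) = 8
G(28) = mex({0, 1, 2, 3, 4, 6, 7, 8}) = 5
G(29) = mex({0, 1, 2, 3, 5, 6, 7, 8, 9}) = 4
G(30) = mex({0, 1, 2, 3, 4, 5, 6, 9, 10}) = 7
G(31) = mex({0, 1, 3, 4, 5, 7, 10, 11}) = 2
G(32) = mex({0, 2, 3, 4, 5, 6, 7, 9, 11}) = 1
G(33) = mex({0, 1, 2, 3, 4, 5, 6, 7, 9, 12}) = 8
G(34) = mex({0, 1, 2, 3, 4, 5, 7, 8, 11, 12}) = 6
G(35) = mex({0, 1, 2, 3, 4, 5, 6, 8, 9, 10, 11}) = 7
G(36) = mex({0, 1, 2, 3, 5, 6, 7, 9, 10}) = 4
G(37) = mex({0, 2, 3, 4, 6, 7, 9, 10, 11, 12}) = 1
G(38) = mex({0, 1, 3, 4, 5, 6, 7, 9, 10, 11, 12}) = 2
G(39) = mex({0, 1, 2, 4, 5, 6, 7, 9, 10, 12, 14}) = 3
G(40) = mex({0, 2, 3, 4, 6, 7, 11, 12, 14}) = 1
G(41) = mex({0, 1, 2, 3, 5, 6, 7, 9, 10, 11, 12}) = 4
G(42) = mex({0, 1, 2, 3, 4, 5, 6, 9, 10}) = 7
G(43) = mex({0, 1, 3, 4, 5, 7, 9, 10, 12, 15}) = 2
G(44) = mex({0, 2, 3, 4, 5, 6, 7, 9, 10, 12, 15}) = 1
G(45) = mex({0, 1, 2, 3, 4, 5, 6, 7, 9, 10, 12, 14}) = 8
G(46) = mex({0, 1, 3, 4, 5, 7, 8, 11, 12, 14}) = 2
G(47) = mex({0, 1, 2, 3, 4, 5, 6, 8, 9, 10, 11, 12}) = 7
G(48) = mex({0, 1, 2, 3, 5, 6, 7, 9, 10}) = 4
G(49) = mex({0, 2, 3, 4, 6, 7, 9, 10, 11, 12, 15}) = 1
G(50) = mex({0, 1, 4, 5, 6, 7, 9, 11, 12, 14, 15}) = 2
G(51) = mex({0, 1, 2, 3, 4, 5, 6, 7, 9, 12, 14, 15}) = 8
Therefore G(51) = 8.

8


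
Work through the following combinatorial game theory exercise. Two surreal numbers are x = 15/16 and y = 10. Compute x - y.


x = 15/16, y = 10
Converting to common denominator: 16
x = 15/16, y = 160/16
x - y = 15/16 - 10 = -145/16

-145/16


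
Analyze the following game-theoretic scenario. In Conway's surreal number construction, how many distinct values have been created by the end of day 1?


Day 0: {|} = 0 is born. Count = 1.
Day n: the number of surreal numbers born by day n is 2^(n+1) - 1.
By day 0: 2^1 - 1 = 1
By day 1: 2^2 - 1 = 3
By day 1: 3 surreal numbers.

3


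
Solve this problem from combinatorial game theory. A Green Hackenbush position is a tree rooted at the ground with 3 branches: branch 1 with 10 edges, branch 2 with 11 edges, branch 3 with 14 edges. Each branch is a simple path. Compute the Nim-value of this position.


The tree has 3 branches from the ground vertex.
In Green Hackenbush, the Nim-value of a simple path of length k is k.
Branch 1: length 10, Nim-value = 10
Branch 2: length 11, Nim-value = 11
Branch 3: length 14, Nim-value = 14
Total Nim-value = XOR of all branch values:
0 XOR 10 = 10
10 XOR 11 = 1
1 XOR 14 = 15
Nim-value of the tree = 15

15


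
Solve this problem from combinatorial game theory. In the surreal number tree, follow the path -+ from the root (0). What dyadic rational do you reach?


Sign expansion: -+
Rule: track bounds (lo, hi), initially (-inf, +inf). On '+', the current value becomes lo and we move to the simplest number in (value, hi): value + 1 if hi = +inf, otherwise the midpoint (value + hi)/2. On '-', the current value becomes hi and we move to value - 1 if lo = -inf, otherwise the midpoint (lo + value)/2.
Start at 0.
Step 1: sign = -, move left. Bounds: (-inf, 0). Value = -1
Step 2: sign = +, move right. Bounds: (-1, 0). Value = -1/2
The surreal number with sign expansion -+ is -1/2.

-1/2


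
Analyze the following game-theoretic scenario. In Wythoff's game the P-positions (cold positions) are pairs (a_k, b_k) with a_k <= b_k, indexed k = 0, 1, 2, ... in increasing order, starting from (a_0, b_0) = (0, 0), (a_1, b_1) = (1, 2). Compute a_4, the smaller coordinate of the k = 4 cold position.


By Wythoff's theorem, a_k = floor(k * phi) and b_k = floor(k * phi^2) = a_k + k, where phi = (1 + sqrt(5))/2 is the golden ratio.
phi = (1 + sqrt(5))/2 = 1.618034
k = 4
k * phi = 4 * 1.618034 = 6.472136
a_4 = floor(k * phi) = 6

6


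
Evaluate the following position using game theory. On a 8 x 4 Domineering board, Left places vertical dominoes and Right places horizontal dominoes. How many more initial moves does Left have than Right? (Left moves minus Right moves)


Board is 8 x 4 (rows x cols).
Left (vertical) placements: (rows-1) * cols = 7 * 4 = 28
Right (horizontal) placements: rows * (cols-1) = 8 * 3 = 24
Advantage = Left - Right = 28 - 24 = 4

4


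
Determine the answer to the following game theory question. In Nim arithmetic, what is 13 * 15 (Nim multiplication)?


Nim multiplication is bilinear over XOR: (u XOR v) * w = (u*w) XOR (v*w).
So we split each operand into its bit components and XOR the pairwise Nim products.
13 = 1 + 4 + 8 (as XOR of powers of 2).
15 = 1 + 2 + 4 + 8 (as XOR of powers of 2).
Using the standard Nim-product table on single bits:
  2*2 = 3,   2*4 = 8,   2*8 = 12,
  4*4 = 6,   4*8 = 11,  8*8 = 13,
and  1*x = x (identity), k*l = l*k (commutative).
Pairwise Nim products:
  1 * 1 = 1
  1 * 2 = 2
  1 * 4 = 4
  1 * 8 = 8
  4 * 1 = 4
  4 * 2 = 8
  4 * 4 = 6
  4 * 8 = 11
  8 * 1 = 8
  8 * 2 = 12
  8 * 4 = 11
  8 * 8 = 13
XOR them: 1 XOR 2 XOR 4 XOR 8 XOR 4 XOR 8 XOR 6 XOR 11 XOR 8 XOR 12 XOR 11 XOR 13 = 12.
Result: 13 * 15 = 12 (in Nim).

12


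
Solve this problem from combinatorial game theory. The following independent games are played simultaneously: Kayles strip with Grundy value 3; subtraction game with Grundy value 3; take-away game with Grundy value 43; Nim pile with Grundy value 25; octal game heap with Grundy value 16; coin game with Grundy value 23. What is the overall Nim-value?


By the Sprague-Grundy theorem, the Grundy value of a sum of games is the XOR of individual Grundy values.
Kayles strip: Grundy value = 3. Running XOR: 0 XOR 3 = 3
subtraction game: Grundy value = 3. Running XOR: 3 XOR 3 = 0
take-away game: Grundy value = 43. Running XOR: 0 XOR 43 = 43
Nim pile: Grundy value = 25. Running XOR: 43 XOR 25 = 50
octal game heap: Grundy value = 16. Running XOR: 50 XOR 16 = 34
coin game: Grundy value = 23. Running XOR: 34 XOR 23 = 53
The combined Grundy value is 53.

53


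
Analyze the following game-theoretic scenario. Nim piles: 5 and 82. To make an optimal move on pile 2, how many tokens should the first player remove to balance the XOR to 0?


Piles: 5 and 82
Current XOR: 5 XOR 82 = 87 (non-zero, so this is an N-position).
To make the XOR zero, we need to find a move that balances the piles.
For pile 2 (size 82): target = 82 XOR 87 = 5
We reduce pile 2 from 82 to 5.
Tokens removed: 82 - 5 = 77
Verification: 5 XOR 5 = 0

77


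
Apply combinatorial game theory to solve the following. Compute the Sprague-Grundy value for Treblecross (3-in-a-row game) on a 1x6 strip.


Treblecross: place X on empty cells; 3-in-a-row wins.
Playing within two cells of an existing X lets the opponent win at once, so sensible play treats the cells i-2..i+2 around each X as dead. The player left with no safe cell loses, so this is a normal-play take-away game on strips of safe cells.
Placing X at cell i (0-indexed) of a strip of k safe cells leaves independent strips of sizes max(0, i-2) and max(0, k-i-3). Hence G(k) = mex{ G(max(0,i-2)) XOR G(max(0,k-i-3)) : 0 <= i < k }, with G(0) = 0.
G(1): splits (0,0):0^0=0 -> mex({0}) = 1
G(2): splits (0,0):0^0=0 -> mex({0}) = 1
G(3): splits (0,0):0^0=0 -> mex({0}) = 1
G(4): splits (0,1):0^1=1 (0,0):0^0=0 -> mex({0, 1}) = 2
G(5): splits (0,2):0^1=1 (0,1):0^1=1 (0,0):0^0=0 -> mex({0, 1}) = 2
G(6) = mex({1}) = 0
Therefore G(6) = 0.

0


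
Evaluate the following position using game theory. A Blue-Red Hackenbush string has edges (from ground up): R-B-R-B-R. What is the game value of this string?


Edges (from ground): R-B-R-B-R
By Berlekamp's sign-expansion rule, a Blue-Red Hackenbush stalk has the value of the surreal number whose sign sequence is the edge sequence with B -> + and R -> -.
Sign sequence: -+-+-
Trace the sign expansion in the surreal number tree, starting from 0:
Edge 1: R (sign -) -> bounds (-inf, 0), value = -1
Edge 2: B (sign +) -> bounds (-1, 0), value = -1/2
Edge 3: R (sign -) -> bounds (-1, -1/2), value = -3/4
Edge 4: B (sign +) -> bounds (-3/4, -1/2), value = -5/8
Edge 5: R (sign -) -> bounds (-3/4, -5/8), value = -11/16
Game value = -11/16

-11/16


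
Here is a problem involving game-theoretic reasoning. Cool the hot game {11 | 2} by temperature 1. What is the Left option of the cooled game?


Original game: {11 | 2} (a switch {a | b} with a > b).
Cooling by t (for t below the temperature (a - b)/2 = 9/2) taxes each move by t: {a | b} cooled by t is {a - t | b + t}.
Cooling amount: t = 1
Cooled Left option: 11 - 1 = 10
Cooled Right option: 2 + 1 = 3
Cooled game: {10 | 3}
Left option = 10

10


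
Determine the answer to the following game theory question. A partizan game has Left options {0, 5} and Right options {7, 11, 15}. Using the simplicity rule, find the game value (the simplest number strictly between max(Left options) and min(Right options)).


Left options: {0, 5}, max = 5
Right options: {7, 11, 15}, min = 7
All options are numbers and max(Left) < min(Right), so by the simplicity theorem the value is the simplest (earliest-born) number strictly between 5 and 7.
The only integer strictly between 5 and 7 is 6.
No non-integer in the interval can be simpler: if x is a non-integer in the interval, then floor(x) or ceil(x) also lies in the interval (the interval contains an integer), and both are proper prefixes of x's sign expansion, i.e. born earlier. So the game value is 6.
Game value = 6

6


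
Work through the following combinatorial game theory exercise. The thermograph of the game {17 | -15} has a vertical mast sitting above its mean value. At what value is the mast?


Game = {17 | -15}, a switch {a | b} with numbers a > b.
Its thermograph has left wall a - t and right wall b + t, which meet at t = (a - b)/2, where both equal (a + b)/2. So the mast (mean value) is at (a + b)/2.
Mean = (17 + (-15))/2 = 2/2 = 1

1


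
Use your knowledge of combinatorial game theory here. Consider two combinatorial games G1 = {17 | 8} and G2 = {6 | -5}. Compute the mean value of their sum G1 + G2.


G1 = {17 | 8}, G2 = {6 | -5}
Each is a switch {a | b} with numbers a > b; its mean value is (a + b)/2, and mean value is additive over game sums: m(G1 + G2) = m(G1) + m(G2).
Mean of G1 = (17 + (8))/2 = 25/2 = 25/2
Mean of G2 = (6 + (-5))/2 = 1/2 = 1/2
Mean of G1 + G2 = 25/2 + 1/2 = 13

13


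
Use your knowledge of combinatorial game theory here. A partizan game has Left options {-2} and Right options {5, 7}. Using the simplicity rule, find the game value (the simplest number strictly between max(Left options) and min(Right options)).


Left options: {-2}, max = -2
Right options: {5, 7}, min = 5
All options are numbers and max(Left) < min(Right), so by the simplicity theorem the value is the simplest (earliest-born) number strictly between -2 and 5.
Integers -1 through 4 all lie strictly between -2 and 5.
Among integers, the simplest (lowest birthday = smallest |n|; 0 is born on day 0, +-n on day n) is 0.
No non-integer in the interval can be simpler: if x is a non-integer in the interval, then floor(x) or ceil(x) also lies in the interval (the interval contains an integer), and both are proper prefixes of x's sign expansion, i.e. born earlier. So the game value is 0.
Game value = 0

0


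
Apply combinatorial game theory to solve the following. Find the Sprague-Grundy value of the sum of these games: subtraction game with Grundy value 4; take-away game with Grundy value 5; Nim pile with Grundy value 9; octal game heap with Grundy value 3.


By the Sprague-Grundy theorem, the Grundy value of a sum of games is the XOR of individual Grundy values.
subtraction game: Grundy value = 4. Running XOR: 0 XOR 4 = 4
take-away game: Grundy value = 5. Running XOR: 4 XOR 5 = 1
Nim pile: Grundy value = 9. Running XOR: 1 XOR 9 = 8
octal game heap: Grundy value = 3. Running XOR: 8 XOR 3 = 11
The combined Grundy value is 11.

11


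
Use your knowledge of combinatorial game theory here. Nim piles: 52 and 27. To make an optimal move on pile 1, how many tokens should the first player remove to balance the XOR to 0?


Piles: 52 and 27
Current XOR: 52 XOR 27 = 47 (non-zero, so this is an N-position).
To make the XOR zero, we need to find a move that balances the piles.
For pile 1 (size 52): target = 52 XOR 47 = 27
We reduce pile 1 from 52 to 27.
Tokens removed: 52 - 27 = 25
Verification: 27 XOR 27 = 0

25


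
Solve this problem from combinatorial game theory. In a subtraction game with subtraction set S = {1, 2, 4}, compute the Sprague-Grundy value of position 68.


The subtraction set is S = {1, 2, 4}.
G(k) = mex{ G(k - s) : s in S, s <= k }. We compute iteratively: G(0) = 0.
G(1) = mex({0}) = 1
G(2) = mex({0, 1}) = 2
G(3) = mex({1, 2}) = 0
G(4) = mex({0, 2}) = 1
G(5) = mex({0, 1}) = 2
G(6) = mex({1, 2}) = 0
Observe that G(3)..G(6) = 0, 1, 2, 0 repeats G(0)..G(3) = 0, 1, 2, 0.
For k >= max(S) = 4, G(k) is determined by the previous 4 values G(k-4)..G(k-1); a window of 4 consecutive values has recurred shifted by 3, so by induction G(k + 3) = G(k) for all k >= 0: the sequence is periodic from the start with period 3.
One period: G(0..2) = 0, 1, 2.
68 mod 3 = 2, so G(68) = G(2) = 2.

2


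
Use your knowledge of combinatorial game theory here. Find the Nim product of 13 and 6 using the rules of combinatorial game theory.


Nim multiplication is bilinear over XOR: (u XOR v) * w = (u*w) XOR (v*w).
So we split each operand into its bit components and XOR the pairwise Nim products.
13 = 1 + 4 + 8 (as XOR of powers of 2).
6 = 2 + 4 (as XOR of powers of 2).
Using the standard Nim-product table on single bits:
  2*2 = 3,   2*4 = 8,   2*8 = 12,
  4*4 = 6,   4*8 = 11,  8*8 = 13,
and  1*x = x (identity), k*l = l*k (commutative).
Pairwise Nim products:
  1 * 2 = 2
  1 * 4 = 4
  4 * 2 = 8
  4 * 4 = 6
  8 * 2 = 12
  8 * 4 = 11
XOR them: 2 XOR 4 XOR 8 XOR 6 XOR 12 XOR 11 = 15.
Result: 13 * 6 = 15 (in Nim).

15


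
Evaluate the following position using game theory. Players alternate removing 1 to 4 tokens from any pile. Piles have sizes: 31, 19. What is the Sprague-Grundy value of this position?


Subtraction set: {1, 2, 3, 4}
For this subtraction set, G(n) = n mod 5 (period = max + 1 = 5).
Pile 1 (size 31): G(31) = 31 mod 5 = 1
Pile 2 (size 19): G(19) = 19 mod 5 = 4
Total Grundy value = XOR of all: 1 XOR 4 = 5

5


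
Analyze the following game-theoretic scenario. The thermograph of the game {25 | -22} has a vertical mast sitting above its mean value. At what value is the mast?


Game = {25 | -22}, a switch {a | b} with numbers a > b.
Its thermograph has left wall a - t and right wall b + t, which meet at t = (a - b)/2, where both equal (a + b)/2. So the mast (mean value) is at (a + b)/2.
Mean = (25 + (-22))/2 = 3/2 = 3/2

3/2


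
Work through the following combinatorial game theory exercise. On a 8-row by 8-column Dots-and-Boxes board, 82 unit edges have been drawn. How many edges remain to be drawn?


Grid: 8 x 8 boxes, i.e. 9 rows and 9 columns of dots.
Horizontal edges: (rows + 1) * cols = 9 * 8 = 72
Vertical edges: rows * (cols + 1) = 8 * 9 = 72
Total edges: 72 + 72 = 144
Edges drawn: 82
Remaining: 144 - 82 = 62

62


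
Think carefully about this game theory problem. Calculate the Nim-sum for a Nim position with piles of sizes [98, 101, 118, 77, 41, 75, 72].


We need the XOR (exclusive or) of all pile sizes.
After XOR-ing pile 1 (size 98): 0 XOR 98 = 98
After XOR-ing pile 2 (size 101): 98 XOR 101 = 7
After XOR-ing pile 3 (size 118): 7 XOR 118 = 113
After XOR-ing pile 4 (size 77): 113 XOR 77 = 60
After XOR-ing pile 5 (size 41): 60 XOR 41 = 21
After XOR-ing pile 6 (size 75): 21 XOR 75 = 94
After XOR-ing pile 7 (size 72): 94 XOR 72 = 22
The Nim-value of this position is 22.

22


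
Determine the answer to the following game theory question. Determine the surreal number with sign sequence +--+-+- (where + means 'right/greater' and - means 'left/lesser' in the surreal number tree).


Sign expansion: +--+-+-
Rule: track bounds (lo, hi), initially (-inf, +inf). On '+', the current value becomes lo and we move to the simplest number in (value, hi): value + 1 if hi = +inf, otherwise the midpoint (value + hi)/2. On '-', the current value becomes hi and we move to value - 1 if lo = -inf, otherwise the midpoint (lo + value)/2.
Start at 0.
Step 1: sign = +, move right. Bounds: (0, +inf). Value = 1
Step 2: sign = -, move left. Bounds: (0, 1). Value = 1/2
Step 3: sign = -, move left. Bounds: (0, 1/2). Value = 1/4
Step 4: sign = +, move right. Bounds: (1/4, 1/2). Value = 3/8
Step 5: sign = -, move left. Bounds: (1/4, 3/8). Value = 5/16
Step 6: sign = +, move right. Bounds: (5/16, 3/8). Value = 11/32
Step 7: sign = -, move left. Bounds: (5/16, 11/32). Value = 21/64
The surreal number with sign expansion +--+-+- is 21/64.

21/64


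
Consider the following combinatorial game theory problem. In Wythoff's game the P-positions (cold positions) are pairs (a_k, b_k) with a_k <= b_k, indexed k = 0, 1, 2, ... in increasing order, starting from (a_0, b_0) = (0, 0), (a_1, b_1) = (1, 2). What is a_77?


By Wythoff's theorem, a_k = floor(k * phi) and b_k = floor(k * phi^2) = a_k + k, where phi = (1 + sqrt(5))/2 is the golden ratio.
phi = (1 + sqrt(5))/2 = 1.618034
k = 77
k * phi = 77 * 1.618034 = 124.588617
a_77 = floor(k * phi) = 124

124


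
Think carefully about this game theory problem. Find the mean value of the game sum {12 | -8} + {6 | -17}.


G1 = {12 | -8}, G2 = {6 | -17}
Each is a switch {a | b} with numbers a > b; its mean value is (a + b)/2, and mean value is additive over game sums: m(G1 + G2) = m(G1) + m(G2).
Mean of G1 = (12 + (-8))/2 = 4/2 = 2
Mean of G2 = (6 + (-17))/2 = -11/2 = -11/2
Mean of G1 + G2 = 2 + -11/2 = -7/2

-7/2


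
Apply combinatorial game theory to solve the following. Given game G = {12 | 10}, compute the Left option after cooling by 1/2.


Original game: {12 | 10} (a switch {a | b} with a > b).
Cooling by t (for t below the temperature (a - b)/2 = 1) taxes each move by t: {a | b} cooled by t is {a - t | b + t}.
Cooling amount: t = 1/2
Cooled Left option: 12 - 1/2 = 23/2
Cooled Right option: 10 + 1/2 = 21/2
Cooled game: {23/2 | 21/2}
Left option = 23/2

23/2


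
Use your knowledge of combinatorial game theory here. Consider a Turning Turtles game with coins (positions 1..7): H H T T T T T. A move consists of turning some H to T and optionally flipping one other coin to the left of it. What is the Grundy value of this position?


Coins: H H T T T T T
Key fact: a single head at position k behaves exactly like a Nim heap of size k (turning it to T and optionally flipping a coin at j < k corresponds to moving the heap from k to j, or to 0), and heads combine as a disjunctive sum (two heads at the same place would cancel, matching j XOR j = 0). So the Nim-value is the XOR of the 1-indexed positions of the heads.
Face-up positions (1-indexed): [1, 2]
XOR 0 with 1: 0 XOR 1 = 1
XOR 1 with 2: 1 XOR 2 = 3
Nim-value = 3

3


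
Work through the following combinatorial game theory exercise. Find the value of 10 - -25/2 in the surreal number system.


x = 10, y = -25/2
Converting to common denominator: 2
x = 20/2, y = -25/2
x - y = 10 - -25/2 = 45/2

45/2


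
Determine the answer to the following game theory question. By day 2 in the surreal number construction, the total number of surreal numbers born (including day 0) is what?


Day 0: {|} = 0 is born. Count = 1.
Day n: the number of surreal numbers born by day n is 2^(n+1) - 1.
By day 0: 2^1 - 1 = 1
By day 1: 2^2 - 1 = 3
By day 2: 2^3 - 1 = 7
By day 2: 7 surreal numbers.

7


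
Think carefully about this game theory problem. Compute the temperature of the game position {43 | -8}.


The game is {43 | -8}, a switch {a | b} with numbers a > b.
Cooling {a | b} by t gives {a - t | b + t}, which stops being hot when a - t = b + t, i.e. at t = (a - b)/2. So the temperature of a switch is (a - b)/2.
Temperature = (Left option - Right option) / 2
= (43 - (-8)) / 2
= 51 / 2
= 51/2

51/2


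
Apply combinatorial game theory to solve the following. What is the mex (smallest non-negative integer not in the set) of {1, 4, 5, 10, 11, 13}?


Set = {1, 4, 5, 10, 11, 13}
0 is NOT in the set. This is the mex.
mex = 0

0


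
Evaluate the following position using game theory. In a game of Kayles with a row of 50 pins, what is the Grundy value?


Kayles: a move removes 1 or 2 adjacent pins from a contiguous row.
Removing pins from a row of k leaves two independent rows (a, b) with a + b = k - 1 (one pin) or a + b = k - 2 (two pins); an end removal gives a = 0.
By Sprague-Grundy, G(k) = mex{ G(a) XOR G(b) } over all these splits. G(0) = 0.
G(1): splits (0,0):0^0=0 -> mex({0}) = 1
G(2): splits (0,1):0^1=1 (0,0):0^0=0 -> mex({0, 1}) = 2
G(3): splits (0,2):0^2=2 (1,1):1^1=0 (0,1):0^1=1 -> mex({0, 1, 2}) = 3
G(4): splits (0,3):0^3=3 (1,2):1^2=3 (0,2):0^2=2 (1,1):1^1=0 -> mex({0, 2, 3}) = 1
G(5): splits (0,4):0^1=1 (1,3):1^3=2 (2,2):2^2=0 (0,3):0^3=3 (1,2):1^2=3 -> mex({0, 1, 2, 3}) = 4
G(6) = mex({0, 1, 2, 4}) = 3
G(7) = mex({0, 1, 3, 4, 5}) = 2
G(8) = mex({0, 2, 3, 5, 6}) = 1
G(9) = mex({0, 1, 2, 3, 6, 7}) = 4
G(10) = mex({0, 1, 3, 4, 5, 7}) = 2
G(11) = mex({0, 1, 2, 3, 4, 5}) = 6
G(12) = mex({0, 1, 2, 3, 5, 6, 7}) = 4
G(13) = mex({0, 2, 3, 4, 6, 7}) = 1
G(14) = mex({0, 1, 4, 5, 6, 7}) = 2
G(15) = mex({0, 1, 2, 3, 4, 5, 6}) = 7
G(16) = mex({0, 2, 3, 5, 6, 7}) = 1
G(17) = mex({0, 1, 2, 3, 5, 6, 7}) = 4
G(18) = mex({0, 1, 2, 4, 5, 6}) = 3
G(19) = mex({0, 1, 3, 4, 5, 7}) = 2
G(20) = mex({0, 2, 3, 4, 5, 6, 7}) = 1
G(21) = mex({0, 1, 2, 3, 5, 6, 7}) = 4
G(22) = mex({0, 1, 2, 3, 4, 5, 7}) = 6
G(23) = mex({0, 1, 2, 3, 4, 5, 6}) = 7
G(24) = mex({0, 1, 2, 3, 5, 6, 7}) = 4
G(25) = mex({0, 2, 3, 4, 6, 7}) = 1
G(26) = mex({0, 1, 3, 4, 5, 6, 7}) = 2
G(27) = mex({0, 1, 2, 3, 4, 5, 6, 7}) = 8
G(28) = mex({0, 1, 2, 3, 4, 6, 7, 8}) = 5
G(29) = mex({0, 1, 2, 3, 5, 6, 7, 8, 9}) = 4
G(30) = mex({0, 1, 2, 3, 4, 5, 6, 9, 10}) = 7
G(31) = mex({0, 1, 3, 4, 5, 7, 10, 11}) = 2
G(32) = mex({0, 2, 3, 4, 5, 6, 7, 9, 11}) = 1
G(33) = mex({0, 1, 2, 3, 4, 5, 6, 7, 9, 12}) = 8
G(34) = mex({0, 1, 2, 3, 4, 5, 7, 8, 11, 12}) = 6
G(35) = mex({0, 1, 2, 3, 4, 5, 6, 8, 9, 10, 11}) = 7
G(36) = mex({0, 1, 2, 3, 5, 6, 7, 9, 10}) = 4
G(37) = mex({0, 2, 3, 4, 6, 7, 9, 10, 11, 12}) = 1
G(38) = mex({0, 1, 3, 4, 5, 6, 7, 9, 10, 11, 12}) = 2
G(39) = mex({0, 1, 2, 4, 5, 6, 7, 9, 10, 12, 14}) = 3
G(40) = mex({0, 2, 3, 4, 6, 7, 11, 12, 14}) = 1
G(41) = mex({0, 1, 2, 3, 5, 6, 7, 9, 10, 11, 12}) = 4
G(42) = mex({0, 1, 2, 3, 4, 5, 6, 9, 10}) = 7
G(43) = mex({0, 1, 3, 4, 5, 7, 9, 10, 12, 15}) = 2
G(44) = mex({0, 2, 3, 4, 5, 6, 7, 9, 10, 12, 15}) = 1
G(45) = mex({0, 1, 2, 3, 4, 5, 6, 7, 9, 10, 12, 14}) = 8
G(46) = mex({0, 1, 3, 4, 5, 7, 8, 11, 12, 14}) = 2
G(47) = mex({0, 1, 2, 3, 4, 5, 6, 8, 9, 10, 11, 12}) = 7
G(48) = mex({0, 1, 2, 3, 5, 6, 7, 9, 10}) = 4
G(49) = mex({0, 2, 3, 4, 6, 7, 9, 10, 11, 12, 15}) = 1
G(50) = mex({0, 1, 4, 5, 6, 7, 9, 11, 12, 14, 15}) = 2
Therefore G(50) = 2.

2


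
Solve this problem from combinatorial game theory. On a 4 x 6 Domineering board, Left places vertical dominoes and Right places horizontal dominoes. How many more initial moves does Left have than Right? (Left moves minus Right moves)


Board is 4 x 6 (rows x cols).
Left (vertical) placements: (rows-1) * cols = 3 * 6 = 18
Right (horizontal) placements: rows * (cols-1) = 4 * 5 = 20
Advantage = Left - Right = 18 - 20 = -2

-2


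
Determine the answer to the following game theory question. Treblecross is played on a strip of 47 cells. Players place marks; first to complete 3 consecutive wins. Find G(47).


Treblecross: place X on empty cells; 3-in-a-row wins.
Playing within two cells of an existing X lets the opponent win at once, so sensible play treats the cells i-2..i+2 around each X as dead. The player left with no safe cell loses, so this is a normal-play take-away game on strips of safe cells.
Placing X at cell i (0-indexed) of a strip of k safe cells leaves independent strips of sizes max(0, i-2) and max(0, k-i-3). Hence G(k) = mex{ G(max(0,i-2)) XOR G(max(0,k-i-3)) : 0 <= i < k }, with G(0) = 0.
G(1): splits (0,0):0^0=0 -> mex({0}) = 1
G(2): splits (0,0):0^0=0 -> mex({0}) = 1
G(3): splits (0,0):0^0=0 -> mex({0}) = 1
G(4): splits (0,1):0^1=1 (0,0):0^0=0 -> mex({0, 1}) = 2
G(5): splits (0,2):0^1=1 (0,1):0^1=1 (0,0):0^0=0 -> mex({0, 1}) = 2
G(6) = mex({1}) = 0
G(7) = mex({0, 1, 2}) = 3
G(8) = mex({0, 1, 2}) = 3
G(9) = mex({0, 2}) = 1
G(10) = mex({0, 2, 3}) = 1
G(11) = mex({0, 3}) = 1
G(12) = mex({1, 3}) = 0
G(13) = mex({0, 1, 2, 3}) = 4
G(14) = mex({0, 1, 2}) = 3
G(15) = mex({0, 1, 2}) = 3
G(16) = mex({0, 1, 2, 4}) = 3
G(17) = mex({0, 1, 3, 4}) = 2
G(18) = mex({0, 1, 3, 4}) = 2
G(19) = mex({0, 1, 3, 5}) = 2
G(20) = mex({0, 1, 2, 3, 5}) = 4
G(21) = mex({0, 1, 2, 3, 5}) = 4
G(22) = mex({1, 2, 6}) = 0
G(23) = mex({0, 1, 2, 3, 4, 6}) = 5
G(24) = mex({0, 1, 2, 3, 4}) = 5
G(25) = mex({0, 1, 3, 4, 7}) = 2
G(26) = mex({0, 1, 3, 4, 5, 7}) = 2
G(27) = mex({0, 1, 3, 5}) = 2
G(28) = mex({0, 1, 2, 5}) = 3
G(29) = mex({0, 1, 2, 4, 5, 6}) = 3
G(30) = mex({1, 2, 4, 6}) = 0
G(31) = mex({0, 1, 2, 3, 4, 6}) = 5
G(32) = mex({1, 2, 3, 4, 7}) = 0
G(33) = mex({0, 3, 7}) = 1
G(34) = mex({0, 2, 3, 5, 7}) = 1
G(35) = mex({0, 2, 3, 5, 6}) = 1
G(36) = mex({0, 1, 2, 5, 6}) = 3
G(37) = mex({0, 1, 2, 4, 5, 6}) = 3
G(38) = mex({0, 1, 2, 4}) = 3
G(39) = mex({0, 1, 2, 3, 4, 7}) = 5
G(40) = mex({0, 1, 2, 3, 4, 5, 7}) = 6
G(41) = mex({0, 1, 2, 3, 5, 7}) = 4
G(42) = mex({0, 1, 2, 3, 5, 6, 7}) = 4
G(43) = mex({0, 2, 3, 5, 6}) = 1
G(44) = mex({1, 2, 3, 4, 5, 6}) = 0
G(45) = mex({0, 1, 2, 3, 4, 6, 7}) = 5
G(46) = mex({0, 1, 2, 3, 4, 7}) = 5
G(47) = mex({0, 1, 2, 3, 4, 5, 7}) = 6
Therefore G(47) = 6.

6


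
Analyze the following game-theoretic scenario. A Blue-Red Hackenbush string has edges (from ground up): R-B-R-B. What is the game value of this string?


Edges (from ground): R-B-R-B
By Berlekamp's sign-expansion rule, a Blue-Red Hackenbush stalk has the value of the surreal number whose sign sequence is the edge sequence with B -> + and R -> -.
Sign sequence: -+-+
Trace the sign expansion in the surreal number tree, starting from 0:
Edge 1: R (sign -) -> bounds (-inf, 0), value = -1
Edge 2: B (sign +) -> bounds (-1, 0), value = -1/2
Edge 3: R (sign -) -> bounds (-1, -1/2), value = -3/4
Edge 4: B (sign +) -> bounds (-3/4, -1/2), value = -5/8
Game value = -5/8

-5/8


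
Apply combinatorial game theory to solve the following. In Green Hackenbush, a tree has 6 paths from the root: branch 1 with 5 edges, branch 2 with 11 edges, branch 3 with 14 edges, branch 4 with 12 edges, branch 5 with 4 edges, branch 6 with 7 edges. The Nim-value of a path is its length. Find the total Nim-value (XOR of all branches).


The tree has 6 branches from the ground vertex.
In Green Hackenbush, the Nim-value of a simple path of length k is k.
Branch 1: length 5, Nim-value = 5
Branch 2: length 11, Nim-value = 11
Branch 3: length 14, Nim-value = 14
Branch 4: length 12, Nim-value = 12
Branch 5: length 4, Nim-value = 4
Branch 6: length 7, Nim-value = 7
Total Nim-value = XOR of all branch values:
0 XOR 5 = 5
5 XOR 11 = 14
14 XOR 14 = 0
0 XOR 12 = 12
12 XOR 4 = 8
8 XOR 7 = 15
Nim-value of the tree = 15

15


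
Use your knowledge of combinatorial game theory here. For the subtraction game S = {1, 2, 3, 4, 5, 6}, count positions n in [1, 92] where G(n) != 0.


Subtraction set S = {1, 2, 3, 4, 5, 6}, so G(n) = n mod 7.
G(n) = 0 when n is a multiple of 7.
Multiples of 7 in [1, 92]: 13
N-positions (nonzero Grundy) = 92 - 13 = 79

79


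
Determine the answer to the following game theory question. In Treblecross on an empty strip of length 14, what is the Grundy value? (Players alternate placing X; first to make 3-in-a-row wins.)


Treblecross: place X on empty cells; 3-in-a-row wins.
Playing within two cells of an existing X lets the opponent win at once, so sensible play treats the cells i-2..i+2 around each X as dead. The player left with no safe cell loses, so this is a normal-play take-away game on strips of safe cells.
Placing X at cell i (0-indexed) of a strip of k safe cells leaves independent strips of sizes max(0, i-2) and max(0, k-i-3). Hence G(k) = mex{ G(max(0,i-2)) XOR G(max(0,k-i-3)) : 0 <= i < k }, with G(0) = 0.
G(1): splits (0,0):0^0=0 -> mex({0}) = 1
G(2): splits (0,0):0^0=0 -> mex({0}) = 1
G(3): splits (0,0):0^0=0 -> mex({0}) = 1
G(4): splits (0,1):0^1=1 (0,0):0^0=0 -> mex({0, 1}) = 2
G(5): splits (0,2):0^1=1 (0,1):0^1=1 (0,0):0^0=0 -> mex({0, 1}) = 2
G(6) = mex({1}) = 0
G(7) = mex({0, 1, 2}) = 3
G(8) = mex({0, 1, 2}) = 3
G(9) = mex({0, 2}) = 1
G(10) = mex({0, 2, 3}) = 1
G(11) = mex({0, 3}) = 1
G(12) = mex({1, 3}) = 0
G(13) = mex({0, 1, 2, 3}) = 4
G(14) = mex({0, 1, 2}) = 3
Therefore G(14) = 3.

3


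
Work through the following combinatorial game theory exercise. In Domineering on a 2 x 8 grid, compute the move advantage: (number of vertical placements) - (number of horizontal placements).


Board is 2 x 8 (rows x cols).
Left (vertical) placements: (rows-1) * cols = 1 * 8 = 8
Right (horizontal) placements: rows * (cols-1) = 2 * 7 = 14
Advantage = Left - Right = 8 - 14 = -6

-6


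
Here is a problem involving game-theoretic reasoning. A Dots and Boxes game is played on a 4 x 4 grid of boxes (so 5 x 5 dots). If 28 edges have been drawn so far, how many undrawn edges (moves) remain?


Grid: 4 x 4 boxes, i.e. 5 rows and 5 columns of dots.
Horizontal edges: (rows + 1) * cols = 5 * 4 = 20
Vertical edges: rows * (cols + 1) = 4 * 5 = 20
Total edges: 20 + 20 = 40
Edges drawn: 28
Remaining: 40 - 28 = 12

12


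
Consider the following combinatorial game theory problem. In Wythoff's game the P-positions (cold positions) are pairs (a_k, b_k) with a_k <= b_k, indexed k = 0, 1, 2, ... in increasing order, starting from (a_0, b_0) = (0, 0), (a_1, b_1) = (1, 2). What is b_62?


By Wythoff's theorem, a_k = floor(k * phi) and b_k = floor(k * phi^2) = a_k + k, where phi = (1 + sqrt(5))/2 is the golden ratio.
phi = (1 + sqrt(5))/2 = 1.618034
phi^2 = phi + 1 = 2.618034
k = 62
k * phi^2 = 62 * 2.618034 = 162.318107
b_62 = floor(k * phi^2) = 162 (check: a_62 + k = 100 + 62 = 162)

162


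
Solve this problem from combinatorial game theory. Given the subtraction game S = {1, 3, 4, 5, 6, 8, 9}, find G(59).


The subtraction set is S = {1, 3, 4, 5, 6, 8, 9}.
G(k) = mex{ G(k - s) : s in S, s <= k }. We compute iteratively: G(0) = 0.
G(1) = mex({0}) = 1
G(2) = mex({1}) = 0
G(3) = mex({0}) = 1
G(4) = mex({0, 1}) = 2
G(5) = mex({0, 1, 2}) = 3
G(6) = mex({0, 1, 3}) = 2
G(7) = mex({0, 1, 2}) = 3
G(8) = mex({0, 1, 2, 3}) = 4
G(9) = mex({0, 1, 2, 3, 4}) = 5
G(10) = mex({0, 1, 2, 3, 5}) = 4
G(11) = mex({0, 1, 2, 3, 4}) = 5
G(12) = mex({1, 2, 3, 4, 5}) = 0
G(13) = mex({0, 2, 3, 4, 5}) = 1
G(14) = mex({1, 2, 3, 4, 5}) = 0
G(15) = mex({0, 2, 3, 4, 5}) = 1
G(16) = mex({0, 1, 3, 4, 5}) = 2
G(17) = mex({0, 1, 2, 4, 5}) = 3
G(18) = mex({0, 1, 3, 4, 5}) = 2
G(19) = mex({0, 1, 2, 4, 5}) = 3
G(20) = mex({0, 1, 2, 3, 5}) = 4
Observe that G(12)..G(20) = 0, 1, 0, 1, 2, 3, 2, 3, 4 repeats G(0)..G(8) = 0, 1, 0, 1, 2, 3, 2, 3, 4.
For k >= max(S) = 9, G(k) is determined by the previous 9 values G(k-9)..G(k-1); a window of 9 consecutive values has recurred shifted by 12, so by induction G(k + 12) = G(k) for all k >= 0: the sequence is periodic from the start with period 12.
One period: G(0..11) = 0, 1, 0, 1, 2, 3, 2, 3, 4, 5, 4, 5.
59 mod 12 = 11, so G(59) = G(11) = 5.

5


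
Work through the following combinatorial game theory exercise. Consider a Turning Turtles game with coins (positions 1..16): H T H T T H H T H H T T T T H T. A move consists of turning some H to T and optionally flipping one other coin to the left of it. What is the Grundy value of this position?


Coins: H T H T T H H T H H T T T T H T
Key fact: a single head at position k behaves exactly like a Nim heap of size k (turning it to T and optionally flipping a coin at j < k corresponds to moving the heap from k to j, or to 0), and heads combine as a disjunctive sum (two heads at the same place would cancel, matching j XOR j = 0). So the Nim-value is the XOR of the 1-indexed positions of the heads.
Face-up positions (1-indexed): [1, 3, 6, 7, 9, 10, 15]
XOR 0 with 1: 0 XOR 1 = 1
XOR 1 with 3: 1 XOR 3 = 2
XOR 2 with 6: 2 XOR 6 = 4
XOR 4 with 7: 4 XOR 7 = 3
XOR 3 with 9: 3 XOR 9 = 10
XOR 10 with 10: 10 XOR 10 = 0
XOR 0 with 15: 0 XOR 15 = 15
Nim-value = 15

15


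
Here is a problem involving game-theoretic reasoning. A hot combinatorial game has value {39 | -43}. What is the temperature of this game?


The game is {39 | -43}, a switch {a | b} with numbers a > b.
Cooling {a | b} by t gives {a - t | b + t}, which stops being hot when a - t = b + t, i.e. at t = (a - b)/2. So the temperature of a switch is (a - b)/2.
Temperature = (Left option - Right option) / 2
= (39 - (-43)) / 2
= 82 / 2
= 41

41


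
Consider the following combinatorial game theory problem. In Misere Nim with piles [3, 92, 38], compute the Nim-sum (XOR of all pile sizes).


We need the XOR (exclusive or) of all pile sizes.
After XOR-ing pile 1 (size 3): 0 XOR 3 = 3
After XOR-ing pile 2 (size 92): 3 XOR 92 = 95
After XOR-ing pile 3 (size 38): 95 XOR 38 = 121
The Nim-value of this position is 121.

121


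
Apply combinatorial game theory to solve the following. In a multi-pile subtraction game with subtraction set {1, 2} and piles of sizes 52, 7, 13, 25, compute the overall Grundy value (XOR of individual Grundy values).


Subtraction set: {1, 2}
For this subtraction set, G(n) = n mod 3 (period = max + 1 = 3).
Pile 1 (size 52): G(52) = 52 mod 3 = 1
Pile 2 (size 7): G(7) = 7 mod 3 = 1
Pile 3 (size 13): G(13) = 13 mod 3 = 1
Pile 4 (size 25): G(25) = 25 mod 3 = 1
Total Grundy value = XOR of all: 1 XOR 1 XOR 1 XOR 1 = 0

0


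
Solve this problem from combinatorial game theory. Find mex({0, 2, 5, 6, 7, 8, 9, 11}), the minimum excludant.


Set = {0, 2, 5, 6, 7, 8, 9, 11}
0 is in the set.
1 is NOT in the set. This is the mex.
mex = 1

1


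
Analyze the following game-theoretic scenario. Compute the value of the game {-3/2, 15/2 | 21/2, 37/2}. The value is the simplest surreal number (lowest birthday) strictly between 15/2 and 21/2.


Left options: {-3/2, 15/2}, max = 15/2
Right options: {21/2, 37/2}, min = 21/2
All options are numbers and max(Left) < min(Right), so by the simplicity theorem the value is the simplest (earliest-born) number strictly between 15/2 and 21/2.
Integers 8 through 10 all lie strictly between 15/2 and 21/2.
Among integers, the simplest (lowest birthday = smallest |n|; 0 is born on day 0, +-n on day n) is 8.
No non-integer in the interval can be simpler: if x is a non-integer in the interval, then floor(x) or ceil(x) also lies in the interval (the interval contains an integer), and both are proper prefixes of x's sign expansion, i.e. born earlier. So the game value is 8.
Game value = 8

8
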